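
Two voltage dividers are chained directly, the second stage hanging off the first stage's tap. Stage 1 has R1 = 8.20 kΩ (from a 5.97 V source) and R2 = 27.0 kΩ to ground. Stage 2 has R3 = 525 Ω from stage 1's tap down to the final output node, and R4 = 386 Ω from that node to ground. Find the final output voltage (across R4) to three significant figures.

V_out ≈ 0.245 V

Stage 2 presents R3+R4 = 911.0 Ω as a load on stage 1's tap.
Stage 1's lower leg becomes R2‖(R3+R4) = 881.3 Ω, so V_mid = 5.97 × 881.3/9081 = 0.5793 V.
Stage 2 is itself unloaded: V_out = V_mid × R4/(R3+R4) = 0.5793 × 386/911.0 = 0.245 V.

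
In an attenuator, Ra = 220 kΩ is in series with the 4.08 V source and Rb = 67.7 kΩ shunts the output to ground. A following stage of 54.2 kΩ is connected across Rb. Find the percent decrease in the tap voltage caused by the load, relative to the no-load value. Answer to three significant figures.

48.9 %

The divider's output (Thévenin) resistance is Ra‖Rb = 51.77 kΩ.
Fractional drop under load = R_th/(R_th + R_L) = 51.77 / (51.77 + 54.2) = 0.4885.
So the output falls by 48.9 %.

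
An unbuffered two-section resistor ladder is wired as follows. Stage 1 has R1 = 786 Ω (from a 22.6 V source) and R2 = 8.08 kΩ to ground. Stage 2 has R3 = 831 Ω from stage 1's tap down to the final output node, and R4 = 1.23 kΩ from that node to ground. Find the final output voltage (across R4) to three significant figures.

V_out ≈ 9.12 V

Stage 2 presents R3+R4 = 2061 Ω as a load on stage 1's tap.
Stage 1's lower leg becomes R2‖(R3+R4) = 1642 Ω, so V_mid = 22.6 × 1642/2428 = 15.28 V.
Stage 2 is itself unloaded: V_out = V_mid × R4/(R3+R4) = 15.28 × 1230/2061 = 9.12 V.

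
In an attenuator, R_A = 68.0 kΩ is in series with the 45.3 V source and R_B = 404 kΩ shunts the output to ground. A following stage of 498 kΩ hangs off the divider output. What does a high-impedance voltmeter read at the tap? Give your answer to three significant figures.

The load sits in parallel with R_B: R_B‖R_L = (404 × 498) / (404 + 498) = 223.1 kΩ.
V_out = 45.3 × 223.1 / (68.0 + 223.1) = 45.3 × 223.1/291.1 = 34.7 V.
(Unloaded it would have been 38.8 V.)

V_out ≈ 34.7 V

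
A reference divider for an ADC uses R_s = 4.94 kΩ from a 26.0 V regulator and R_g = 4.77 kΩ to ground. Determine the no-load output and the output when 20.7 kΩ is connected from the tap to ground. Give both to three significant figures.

Unloaded: 12.8 V; loaded: 11.4 V

Open-circuit: V = 26.0 × 4.77/(4.94 + 4.77) = 12.8 V.
With the load, R_g becomes R_g‖R_L = 3.877 kΩ, so V = 26.0 × 3.877/8.817 = 11.4 V.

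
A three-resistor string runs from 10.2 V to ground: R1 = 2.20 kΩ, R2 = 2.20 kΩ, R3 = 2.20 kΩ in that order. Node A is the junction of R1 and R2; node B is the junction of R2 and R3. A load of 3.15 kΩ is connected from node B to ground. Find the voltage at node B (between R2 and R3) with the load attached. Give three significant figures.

V ≈ 2.32 V

At node B, R3 is in parallel with the load: R3‖R_L = 1.295 kΩ.
Below node A the resistance is R2 + (R3‖R_L) = 3.495 kΩ, so V_A = 10.2 × 3.495/5.695 = 6.260 V.
Then V_B = V_A × (R3‖R_L)/(R2 + R3‖R_L) = 6.260 × 1.295/3.495 = 2.32 V.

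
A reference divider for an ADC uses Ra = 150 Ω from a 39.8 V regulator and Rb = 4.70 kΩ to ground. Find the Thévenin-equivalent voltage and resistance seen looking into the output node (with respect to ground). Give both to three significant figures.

V_th = 38.6 V, R_th = 145 Ω

V_th is the open-circuit tap voltage: 39.8 × 4700/(150 + 4700) = 38.6 V.
With the supply zeroed, Ra and Rb appear in parallel from the tap: R_th = Ra‖Rb = (150 × 4700)/4850 = 145 Ω.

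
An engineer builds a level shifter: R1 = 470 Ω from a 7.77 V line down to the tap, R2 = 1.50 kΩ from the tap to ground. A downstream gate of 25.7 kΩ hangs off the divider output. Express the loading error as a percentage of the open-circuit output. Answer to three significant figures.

The divider's output (Thévenin) resistance is R1‖R2 = 357.9 Ω.
Fractional drop under load = R_th/(R_th + R_L) = 357.9 / (357.9 + 25700) = 0.01373.
So the output falls by 1.37 %.

1.37 %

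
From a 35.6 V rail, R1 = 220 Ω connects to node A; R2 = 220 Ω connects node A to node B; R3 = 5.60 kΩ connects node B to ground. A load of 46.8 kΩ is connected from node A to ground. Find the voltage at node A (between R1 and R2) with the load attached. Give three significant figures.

V ≈ 34.1 V

Below node A the series string R2+R3 = 5820 Ω sits in parallel with the 46800 Ω load: 5176 Ω.
V_A = 35.6 × 5176/(220 + 5176) = 34.1 V.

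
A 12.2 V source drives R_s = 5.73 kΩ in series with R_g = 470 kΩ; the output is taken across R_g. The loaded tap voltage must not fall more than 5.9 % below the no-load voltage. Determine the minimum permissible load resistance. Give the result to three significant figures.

R_L(min) ≈ 90.3 kΩ

Output resistance R_th = R_s‖R_g = (5.73 × 470)/475.7 = 5.661 kΩ.
The fractional drop is R_th/(R_th + R_L); requiring this ≤ 0.0590 gives R_L ≥ R_th(1/0.0590 − 1) = 5.661 × 15.95 = 90.3 kΩ.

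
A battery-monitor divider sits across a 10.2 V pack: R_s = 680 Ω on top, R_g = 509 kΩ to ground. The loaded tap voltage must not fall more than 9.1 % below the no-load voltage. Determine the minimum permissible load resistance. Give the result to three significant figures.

Output resistance R_th = R_s‖R_g = (680 × 509000)/509700 = 679.1 Ω.
The fractional drop is R_th/(R_th + R_L); requiring this ≤ 0.0910 gives R_L ≥ R_th(1/0.0910 − 1) = 679.1 × 9.989 = 6.78 kΩ.

R_L(min) ≈ 6.78 kΩ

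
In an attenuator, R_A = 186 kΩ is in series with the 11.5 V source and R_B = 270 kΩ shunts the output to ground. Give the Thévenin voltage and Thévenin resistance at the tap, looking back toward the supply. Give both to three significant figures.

V_th = 6.81 V, R_th = 110 kΩ

V_th is the open-circuit tap voltage: 11.5 × 270/(186 + 270) = 6.81 V.
With the supply zeroed, R_A and R_B appear in parallel from the tap: R_th = R_A‖R_B = (186 × 270)/456.0 = 110 kΩ.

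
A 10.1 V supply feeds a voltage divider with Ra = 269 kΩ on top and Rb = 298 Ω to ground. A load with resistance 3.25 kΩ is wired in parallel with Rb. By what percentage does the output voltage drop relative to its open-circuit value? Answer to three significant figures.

8.39 %

The divider's output (Thévenin) resistance is Ra‖Rb = 297.7 Ω.
Fractional drop under load = R_th/(R_th + R_L) = 297.7 / (297.7 + 3250) = 0.08391.
So the output falls by 8.39 %.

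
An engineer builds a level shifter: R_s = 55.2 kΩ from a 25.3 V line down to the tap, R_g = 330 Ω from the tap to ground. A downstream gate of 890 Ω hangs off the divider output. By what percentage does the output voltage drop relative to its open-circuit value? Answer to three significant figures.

26.9 %

The divider's output (Thévenin) resistance is R_s‖R_g = 328.0 Ω.
Fractional drop under load = R_th/(R_th + R_L) = 328.0 / (328.0 + 890) = 0.2693.
So the output falls by 26.9 %.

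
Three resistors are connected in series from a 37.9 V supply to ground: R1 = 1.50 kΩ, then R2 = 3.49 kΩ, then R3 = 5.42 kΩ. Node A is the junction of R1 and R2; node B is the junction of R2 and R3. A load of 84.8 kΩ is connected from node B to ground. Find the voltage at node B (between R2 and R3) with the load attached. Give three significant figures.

V ≈ 19.1 V

At node B, R3 is in parallel with the load: R3‖R_L = 5.094 kΩ.
Below node A the resistance is R2 + (R3‖R_L) = 8.584 kΩ, so V_A = 37.9 × 8.584/10.08 = 32.26 V.
Then V_B = V_A × (R3‖R_L)/(R2 + R3‖R_L) = 32.26 × 5.094/8.584 = 19.1 V.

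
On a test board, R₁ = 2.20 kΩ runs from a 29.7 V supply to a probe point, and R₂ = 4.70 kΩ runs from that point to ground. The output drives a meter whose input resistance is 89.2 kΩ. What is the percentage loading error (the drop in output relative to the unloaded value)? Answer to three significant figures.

The divider's output (Thévenin) resistance is R₁‖R₂ = 1.499 kΩ.
Fractional drop under load = R_th/(R_th + R_L) = 1.499 / (1.499 + 89.2) = 0.01652.
So the output falls by 1.65 %.

1.65 %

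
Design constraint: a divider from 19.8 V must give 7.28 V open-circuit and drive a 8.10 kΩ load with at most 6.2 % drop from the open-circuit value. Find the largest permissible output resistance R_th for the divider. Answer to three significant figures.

R_th ≤ 535 Ω

Loading drop = R_th/(R_th + R_L) ≤ 0.0620, so R_th ≤ R_L · ε/(1−ε) = 8.10 kΩ × 0.0620/0.9380 = 535 Ω.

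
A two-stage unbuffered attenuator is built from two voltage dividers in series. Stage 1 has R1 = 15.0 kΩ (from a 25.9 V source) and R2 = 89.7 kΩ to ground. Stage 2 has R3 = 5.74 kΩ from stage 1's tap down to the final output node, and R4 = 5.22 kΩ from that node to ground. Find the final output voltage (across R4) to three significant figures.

Stage 2 presents R3+R4 = 10.96 kΩ as a load on stage 1's tap.
Stage 1's lower leg becomes R2‖(R3+R4) = 9.767 kΩ, so V_mid = 25.9 × 9.767/24.77 = 10.21 V.
Stage 2 is itself unloaded: V_out = V_mid × R4/(R3+R4) = 10.21 × 5.22/10.96 = 4.86 V.

V_out ≈ 4.86 V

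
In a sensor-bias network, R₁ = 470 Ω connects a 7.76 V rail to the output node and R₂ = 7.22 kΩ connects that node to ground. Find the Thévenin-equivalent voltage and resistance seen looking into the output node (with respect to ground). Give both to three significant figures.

V_th = 7.29 V, R_th = 441 Ω

V_th is the open-circuit tap voltage: 7.76 × 7220/(470 + 7220) = 7.29 V.
With the supply zeroed, R₁ and R₂ appear in parallel from the tap: R_th = R₁‖R₂ = (470 × 7220)/7690 = 441 Ω.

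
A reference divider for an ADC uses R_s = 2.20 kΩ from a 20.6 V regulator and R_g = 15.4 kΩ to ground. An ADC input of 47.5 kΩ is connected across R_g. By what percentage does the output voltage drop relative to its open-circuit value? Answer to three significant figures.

The divider's output (Thévenin) resistance is R_s‖R_g = 1.925 kΩ.
Fractional drop under load = R_th/(R_th + R_L) = 1.925 / (1.925 + 47.5) = 0.03895.
So the output falls by 3.89 %.

3.89 %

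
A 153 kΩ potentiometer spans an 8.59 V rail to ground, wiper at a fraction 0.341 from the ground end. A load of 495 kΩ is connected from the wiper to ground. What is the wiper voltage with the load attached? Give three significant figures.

V ≈ 2.74 V

The wiper splits the pot into (1−α)R = 100.8 kΩ above and αR = 52.17 kΩ below.
Lower section ‖ load = 47.20 kΩ.
V_wiper = 8.59 × 47.20/(100.8 + 47.20) = 2.74 V.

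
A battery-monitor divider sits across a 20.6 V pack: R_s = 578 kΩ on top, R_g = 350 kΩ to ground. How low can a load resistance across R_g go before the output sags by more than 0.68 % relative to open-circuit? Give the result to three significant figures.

R_L(min) ≈ 31.8 MΩ

Output resistance R_th = R_s‖R_g = (578 × 350)/928.0 = 218.0 kΩ.
The fractional drop is R_th/(R_th + R_L); requiring this ≤ 0.00680 gives R_L ≥ R_th(1/0.00680 − 1) = 218.0 × 146.1 = 31.8 MΩ.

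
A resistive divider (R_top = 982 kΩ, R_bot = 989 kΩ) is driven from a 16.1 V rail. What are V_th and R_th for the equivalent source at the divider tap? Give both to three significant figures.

V_th = 8.08 V, R_th = 493 kΩ

V_th is the open-circuit tap voltage: 16.1 × 989/(982 + 989) = 8.08 V.
With the supply zeroed, R_top and R_bot appear in parallel from the tap: R_th = R_top‖R_bot = (982 × 989)/1971 = 493 kΩ.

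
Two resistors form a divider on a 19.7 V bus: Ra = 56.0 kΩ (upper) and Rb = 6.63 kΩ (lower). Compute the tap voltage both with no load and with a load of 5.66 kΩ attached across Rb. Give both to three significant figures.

Open-circuit: V = 19.7 × 6.63/(56.0 + 6.63) = 2.09 V.
With the load, Rb becomes Rb‖R_L = 3.053 kΩ, so V = 19.7 × 3.053/59.05 = 1.02 V.

Unloaded: 2.09 V; loaded: 1.02 V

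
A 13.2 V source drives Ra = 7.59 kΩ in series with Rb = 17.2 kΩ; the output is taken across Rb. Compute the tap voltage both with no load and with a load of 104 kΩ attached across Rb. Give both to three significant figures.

Open-circuit: V = 13.2 × 17.2/(7.59 + 17.2) = 9.16 V.
With the load, Rb becomes Rb‖R_L = 14.76 kΩ, so V = 13.2 × 14.76/22.35 = 8.72 V.

Unloaded: 9.16 V; loaded: 8.72 V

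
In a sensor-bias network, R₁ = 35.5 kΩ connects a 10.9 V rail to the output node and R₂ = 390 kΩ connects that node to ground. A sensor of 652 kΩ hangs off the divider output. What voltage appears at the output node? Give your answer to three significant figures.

The load sits in parallel with R₂: R₂‖R_L = (390 × 652) / (390 + 652) = 244.0 kΩ.
V_out = 10.9 × 244.0 / (35.5 + 244.0) = 10.9 × 244.0/279.5 = 9.52 V.

V_out ≈ 9.52 V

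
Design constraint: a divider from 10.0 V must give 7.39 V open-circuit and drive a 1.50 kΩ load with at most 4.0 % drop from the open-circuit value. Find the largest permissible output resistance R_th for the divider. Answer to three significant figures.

Loading drop = R_th/(R_th + R_L) ≤ 0.0400, so R_th ≤ R_L · ε/(1−ε) = 1.50 kΩ × 0.0400/0.9600 = 62.5 Ω.

R_th ≤ 62.5 Ω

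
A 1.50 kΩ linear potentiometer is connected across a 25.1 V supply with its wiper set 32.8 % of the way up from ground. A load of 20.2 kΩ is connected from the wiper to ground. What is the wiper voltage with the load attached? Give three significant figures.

The wiper splits the pot into (1−α)R = 1008 Ω above and αR = 492.0 Ω below.
Lower section ‖ load = 480.3 Ω.
V_wiper = 25.1 × 480.3/(1008 + 480.3) = 8.10 V.

V ≈ 8.10 V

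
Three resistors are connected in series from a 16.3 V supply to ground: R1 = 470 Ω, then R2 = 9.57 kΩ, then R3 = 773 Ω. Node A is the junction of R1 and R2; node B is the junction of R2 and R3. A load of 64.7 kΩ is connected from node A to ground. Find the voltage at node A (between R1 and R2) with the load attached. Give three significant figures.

Below node A the series string R2+R3 = 10340 Ω sits in parallel with the 64700 Ω load: 8917 Ω.
V_A = 16.3 × 8917/(470 + 8917) = 15.5 V.

V ≈ 15.5 V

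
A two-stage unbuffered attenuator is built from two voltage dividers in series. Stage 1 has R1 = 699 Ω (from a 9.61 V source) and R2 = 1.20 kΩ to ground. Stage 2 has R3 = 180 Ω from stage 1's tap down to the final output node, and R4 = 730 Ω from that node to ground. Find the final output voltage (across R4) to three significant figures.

V_out ≈ 3.28 V

Stage 2 presents R3+R4 = 910.0 Ω as a load on stage 1's tap.
Stage 1's lower leg becomes R2‖(R3+R4) = 517.5 Ω, so V_mid = 9.61 × 517.5/1217 = 4.088 V.
Stage 2 is itself unloaded: V_out = V_mid × R4/(R3+R4) = 4.088 × 730/910.0 = 3.28 V.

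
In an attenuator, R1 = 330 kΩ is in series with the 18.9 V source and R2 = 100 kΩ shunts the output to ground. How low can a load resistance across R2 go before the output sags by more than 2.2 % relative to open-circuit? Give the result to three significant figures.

Output resistance R_th = R1‖R2 = (330 × 100)/430.0 = 76.74 kΩ.
The fractional drop is R_th/(R_th + R_L); requiring this ≤ 0.0220 gives R_L ≥ R_th(1/0.0220 − 1) = 76.74 × 44.45 = 3.41 MΩ.

R_L(min) ≈ 3.41 MΩ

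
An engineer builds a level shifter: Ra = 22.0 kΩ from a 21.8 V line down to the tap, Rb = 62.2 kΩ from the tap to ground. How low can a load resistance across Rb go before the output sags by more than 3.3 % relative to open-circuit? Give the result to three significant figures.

R_L(min) ≈ 476 kΩ

Output resistance R_th = Ra‖Rb = (22.0 × 62.2)/84.20 = 16.25 kΩ.
The fractional drop is R_th/(R_th + R_L); requiring this ≤ 0.0330 gives R_L ≥ R_th(1/0.0330 − 1) = 16.25 × 29.30 = 476 kΩ.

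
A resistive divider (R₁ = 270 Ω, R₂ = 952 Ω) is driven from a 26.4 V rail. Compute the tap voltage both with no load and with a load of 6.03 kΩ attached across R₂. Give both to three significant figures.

Unloaded: 20.6 V; loaded: 19.9 V

Open-circuit: V = 26.4 × 952/(270 + 952) = 20.6 V.
With the load, R₂ becomes R₂‖R_L = 822.2 Ω, so V = 26.4 × 822.2/1092 = 19.9 V.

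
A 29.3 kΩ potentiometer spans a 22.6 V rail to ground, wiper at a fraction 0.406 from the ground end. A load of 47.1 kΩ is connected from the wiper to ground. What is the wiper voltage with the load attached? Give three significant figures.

The wiper splits the pot into (1−α)R = 17.40 kΩ above and αR = 11.90 kΩ below.
Lower section ‖ load = 9.497 kΩ.
V_wiper = 22.6 × 9.497/(17.40 + 9.497) = 7.98 V.

V ≈ 7.98 V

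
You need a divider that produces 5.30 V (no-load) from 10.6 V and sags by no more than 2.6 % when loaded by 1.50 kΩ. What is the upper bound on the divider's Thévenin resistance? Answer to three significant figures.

R_th ≤ 40.0 Ω

Loading drop = R_th/(R_th + R_L) ≤ 0.0260, so R_th ≤ R_L · ε/(1−ε) = 1.50 kΩ × 0.0260/0.9740 = 40.0 Ω.
(Any R1, R2 with R2/(R1+R2) = 0.500 and R1‖R2 ≤ 40.0 Ω will meet the spec.)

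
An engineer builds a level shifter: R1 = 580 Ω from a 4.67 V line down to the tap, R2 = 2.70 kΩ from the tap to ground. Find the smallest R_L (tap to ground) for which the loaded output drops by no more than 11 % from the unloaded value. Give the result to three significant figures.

Output resistance R_th = R1‖R2 = (580 × 2700)/3280 = 477.4 Ω.
The fractional drop is R_th/(R_th + R_L); requiring this ≤ 0.110 gives R_L ≥ R_th(1/0.110 − 1) = 477.4 × 8.091 = 3.86 kΩ.

R_L(min) ≈ 3.86 kΩ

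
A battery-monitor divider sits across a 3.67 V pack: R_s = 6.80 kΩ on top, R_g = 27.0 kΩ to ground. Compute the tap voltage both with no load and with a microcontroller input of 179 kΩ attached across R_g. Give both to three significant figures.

Open-circuit: V = 3.67 × 27.0/(6.80 + 27.0) = 2.93 V.
With the load, R_g becomes R_g‖R_L = 23.46 kΩ, so V = 3.67 × 23.46/30.26 = 2.85 V.

Unloaded: 2.93 V; loaded: 2.85 V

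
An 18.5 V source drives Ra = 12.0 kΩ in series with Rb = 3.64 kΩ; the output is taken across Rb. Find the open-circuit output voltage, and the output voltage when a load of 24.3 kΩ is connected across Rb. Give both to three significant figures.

Open-circuit: V = 18.5 × 3.64/(12.0 + 3.64) = 4.31 V.
With the load, Rb becomes Rb‖R_L = 3.166 kΩ, so V = 18.5 × 3.166/15.17 = 3.86 V.

Unloaded: 4.31 V; loaded: 3.86 V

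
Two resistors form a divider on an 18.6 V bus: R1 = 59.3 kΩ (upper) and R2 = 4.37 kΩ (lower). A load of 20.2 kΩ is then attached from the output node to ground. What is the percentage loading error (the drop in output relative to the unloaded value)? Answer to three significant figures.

The divider's output (Thévenin) resistance is R1‖R2 = 4.070 kΩ.
Fractional drop under load = R_th/(R_th + R_L) = 4.070 / (4.070 + 20.2) = 0.1677.
So the output falls by 16.8 %.

16.8 %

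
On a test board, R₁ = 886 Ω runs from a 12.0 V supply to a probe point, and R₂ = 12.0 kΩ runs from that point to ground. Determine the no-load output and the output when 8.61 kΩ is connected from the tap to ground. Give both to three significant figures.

Unloaded: 11.2 V; loaded: 10.2 V

Open-circuit: V = 12.0 × 12000/(886 + 12000) = 11.2 V.
With the load, R₂ becomes R₂‖R_L = 5013 Ω, so V = 12.0 × 5013/5899 = 10.2 V.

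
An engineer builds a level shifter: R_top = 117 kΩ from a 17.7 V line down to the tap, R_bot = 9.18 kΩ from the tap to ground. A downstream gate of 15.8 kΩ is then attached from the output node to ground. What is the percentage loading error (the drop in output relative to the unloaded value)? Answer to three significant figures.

35.0 %

The divider's output (Thévenin) resistance is R_top‖R_bot = 8.512 kΩ.
Fractional drop under load = R_th/(R_th + R_L) = 8.512 / (8.512 + 15.8) = 0.3501.
So the output falls by 35.0 %.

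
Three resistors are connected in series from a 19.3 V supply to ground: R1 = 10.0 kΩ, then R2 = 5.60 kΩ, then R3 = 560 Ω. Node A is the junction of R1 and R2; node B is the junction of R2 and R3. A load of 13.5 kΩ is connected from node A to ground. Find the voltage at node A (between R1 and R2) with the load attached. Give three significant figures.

Below node A the series string R2+R3 = 6160 Ω sits in parallel with the 13500 Ω load: 4230 Ω.
V_A = 19.3 × 4230/(10000 + 4230) = 5.74 V.

V ≈ 5.74 V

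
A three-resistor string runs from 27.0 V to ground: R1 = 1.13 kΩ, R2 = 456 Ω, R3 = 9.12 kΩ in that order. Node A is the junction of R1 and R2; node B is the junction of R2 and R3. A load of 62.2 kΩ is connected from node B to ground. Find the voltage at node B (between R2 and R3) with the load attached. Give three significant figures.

At node B, R3 is in parallel with the load: R3‖R_L = 7954 Ω.
Below node A the resistance is R2 + (R3‖R_L) = 8410 Ω, so V_A = 27.0 × 8410/9540 = 23.80 V.
Then V_B = V_A × (R3‖R_L)/(R2 + R3‖R_L) = 23.80 × 7954/8410 = 22.5 V.

V ≈ 22.5 V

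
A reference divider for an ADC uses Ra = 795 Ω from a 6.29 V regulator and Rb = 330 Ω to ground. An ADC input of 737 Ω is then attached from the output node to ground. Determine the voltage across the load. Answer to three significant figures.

V_out ≈ 1.40 V

The load sits in parallel with Rb: Rb‖R_L = (330 × 737) / (330 + 737) = 227.9 Ω.
V_out = 6.29 × 227.9 / (795 + 227.9) = 6.29 × 227.9/1023 = 1.40 V.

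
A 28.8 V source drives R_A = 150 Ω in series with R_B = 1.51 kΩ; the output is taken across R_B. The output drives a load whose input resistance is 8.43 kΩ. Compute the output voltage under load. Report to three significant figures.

V_out ≈ 25.8 V

The load sits in parallel with R_B: R_B‖R_L = (1510 × 8430) / (1510 + 8430) = 1281 Ω.
V_out = 28.8 × 1281 / (150 + 1281) = 28.8 × 1281/1431 = 25.8 V.
(Unloaded it would have been 26.2 V.)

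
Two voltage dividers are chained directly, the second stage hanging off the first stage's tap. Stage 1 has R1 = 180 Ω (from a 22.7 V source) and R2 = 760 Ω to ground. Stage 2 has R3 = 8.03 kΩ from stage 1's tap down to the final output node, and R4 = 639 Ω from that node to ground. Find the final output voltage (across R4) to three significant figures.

V_out ≈ 1.33 V

Stage 2 presents R3+R4 = 8669 Ω as a load on stage 1's tap.
Stage 1's lower leg becomes R2‖(R3+R4) = 698.7 Ω, so V_mid = 22.7 × 698.7/878.7 = 18.05 V.
Stage 2 is itself unloaded: V_out = V_mid × R4/(R3+R4) = 18.05 × 639/8669 = 1.33 V.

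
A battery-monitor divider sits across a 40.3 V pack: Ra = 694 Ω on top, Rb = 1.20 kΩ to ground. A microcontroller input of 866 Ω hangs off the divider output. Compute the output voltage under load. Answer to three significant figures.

V_out ≈ 16.9 V

The load sits in parallel with Rb: Rb‖R_L = (1200 × 866) / (1200 + 866) = 503.0 Ω.
V_out = 40.3 × 503.0 / (694 + 503.0) = 40.3 × 503.0/1197 = 16.9 V.
(Unloaded it would have been 25.5 V.)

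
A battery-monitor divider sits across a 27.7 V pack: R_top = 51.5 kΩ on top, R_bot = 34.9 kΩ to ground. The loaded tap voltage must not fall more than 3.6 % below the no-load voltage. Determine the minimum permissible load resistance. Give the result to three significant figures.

Output resistance R_th = R_top‖R_bot = (51.5 × 34.9)/86.40 = 20.80 kΩ.
The fractional drop is R_th/(R_th + R_L); requiring this ≤ 0.0360 gives R_L ≥ R_th(1/0.0360 − 1) = 20.80 × 26.78 = 557 kΩ.

R_L(min) ≈ 557 kΩ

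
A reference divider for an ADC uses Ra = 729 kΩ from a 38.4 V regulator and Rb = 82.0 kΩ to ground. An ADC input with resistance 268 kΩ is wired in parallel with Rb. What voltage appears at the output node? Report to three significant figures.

V_out ≈ 3.05 V

The load sits in parallel with Rb: Rb‖R_L = (82.0 × 268) / (82.0 + 268) = 62.79 kΩ.
V_out = 38.4 × 62.79 / (729 + 62.79) = 38.4 × 62.79/791.8 = 3.05 V.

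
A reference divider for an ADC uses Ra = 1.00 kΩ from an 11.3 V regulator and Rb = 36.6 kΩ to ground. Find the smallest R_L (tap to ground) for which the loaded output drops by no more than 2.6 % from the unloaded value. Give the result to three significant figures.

Output resistance R_th = Ra‖Rb = (1000 × 36600)/37600 = 973.4 Ω.
The fractional drop is R_th/(R_th + R_L); requiring this ≤ 0.0260 gives R_L ≥ R_th(1/0.0260 − 1) = 973.4 × 37.46 = 36.5 kΩ.

R_L(min) ≈ 36.5 kΩ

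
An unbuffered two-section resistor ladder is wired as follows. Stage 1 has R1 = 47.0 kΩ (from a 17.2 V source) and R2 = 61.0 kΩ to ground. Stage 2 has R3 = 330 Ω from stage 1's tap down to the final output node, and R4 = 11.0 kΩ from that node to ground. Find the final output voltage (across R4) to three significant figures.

Stage 2 presents R3+R4 = 11330 Ω as a load on stage 1's tap.
Stage 1's lower leg becomes R2‖(R3+R4) = 9555 Ω, so V_mid = 17.2 × 9555/56560 = 2.906 V.
Stage 2 is itself unloaded: V_out = V_mid × R4/(R3+R4) = 2.906 × 11000/11330 = 2.82 V.

V_out ≈ 2.82 V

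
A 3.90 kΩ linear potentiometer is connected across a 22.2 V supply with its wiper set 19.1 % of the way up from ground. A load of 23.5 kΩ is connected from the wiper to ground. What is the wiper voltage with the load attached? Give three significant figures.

The wiper splits the pot into (1−α)R = 3155 Ω above and αR = 744.9 Ω below.
Lower section ‖ load = 722.0 Ω.
V_wiper = 22.2 × 722.0/(3155 + 722.0) = 4.13 V.

V ≈ 4.13 V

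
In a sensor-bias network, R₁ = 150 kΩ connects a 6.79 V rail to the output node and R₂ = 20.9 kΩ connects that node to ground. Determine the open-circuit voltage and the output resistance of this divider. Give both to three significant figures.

V_th is the open-circuit tap voltage: 6.79 × 20.9/(150 + 20.9) = 0.830 V.
With the supply zeroed, R₁ and R₂ appear in parallel from the tap: R_th = R₁‖R₂ = (150 × 20.9)/170.9 = 18.3 kΩ.

V_th = 0.830 V, R_th = 18.3 kΩ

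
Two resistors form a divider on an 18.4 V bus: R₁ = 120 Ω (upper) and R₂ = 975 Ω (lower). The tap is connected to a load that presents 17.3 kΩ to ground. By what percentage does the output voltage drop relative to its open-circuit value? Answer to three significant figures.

0.614 %

The divider's output (Thévenin) resistance is R₁‖R₂ = 106.8 Ω.
Fractional drop under load = R_th/(R_th + R_L) = 106.8 / (106.8 + 17300) = 0.006138.
So the output falls by 0.614 %.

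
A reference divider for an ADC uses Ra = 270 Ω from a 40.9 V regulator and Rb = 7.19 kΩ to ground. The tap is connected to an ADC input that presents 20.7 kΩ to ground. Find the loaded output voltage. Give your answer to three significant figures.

V_out ≈ 38.9 V

The load sits in parallel with Rb: Rb‖R_L = (7190 × 20700) / (7190 + 20700) = 5336 Ω.
V_out = 40.9 × 5336 / (270 + 5336) = 40.9 × 5336/5606 = 38.9 V.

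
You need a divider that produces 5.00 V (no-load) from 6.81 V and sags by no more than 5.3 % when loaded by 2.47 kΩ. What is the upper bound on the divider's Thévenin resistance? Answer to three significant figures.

Loading drop = R_th/(R_th + R_L) ≤ 0.0530, so R_th ≤ R_L · ε/(1−ε) = 2.47 kΩ × 0.0530/0.9470 = 138 Ω.

R_th ≤ 138 Ω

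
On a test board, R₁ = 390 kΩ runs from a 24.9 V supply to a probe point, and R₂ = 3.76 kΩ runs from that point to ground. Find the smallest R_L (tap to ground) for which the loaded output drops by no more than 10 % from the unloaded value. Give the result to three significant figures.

Output resistance R_th = R₁‖R₂ = (390 × 3.76)/393.8 = 3.724 kΩ.
The fractional drop is R_th/(R_th + R_L); requiring this ≤ 0.100 gives R_L ≥ R_th(1/0.100 − 1) = 3.724 × 9.000 = 33.5 kΩ.

R_L(min) ≈ 33.5 kΩ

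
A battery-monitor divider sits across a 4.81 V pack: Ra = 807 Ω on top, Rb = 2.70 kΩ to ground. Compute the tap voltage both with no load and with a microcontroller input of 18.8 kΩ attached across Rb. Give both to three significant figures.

Open-circuit: V = 4.81 × 2700/(807 + 2700) = 3.70 V.
With the load, Rb becomes Rb‖R_L = 2361 Ω, so V = 4.81 × 2361/3168 = 3.58 V.

Unloaded: 3.70 V; loaded: 3.58 V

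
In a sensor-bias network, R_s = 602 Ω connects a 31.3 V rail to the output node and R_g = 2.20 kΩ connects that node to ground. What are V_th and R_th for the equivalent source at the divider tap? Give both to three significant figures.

V_th = 24.6 V, R_th = 473 Ω

V_th is the open-circuit tap voltage: 31.3 × 2200/(602 + 2200) = 24.6 V.
With the supply zeroed, R_s and R_g appear in parallel from the tap: R_th = R_s‖R_g = (602 × 2200)/2802 = 473 Ω.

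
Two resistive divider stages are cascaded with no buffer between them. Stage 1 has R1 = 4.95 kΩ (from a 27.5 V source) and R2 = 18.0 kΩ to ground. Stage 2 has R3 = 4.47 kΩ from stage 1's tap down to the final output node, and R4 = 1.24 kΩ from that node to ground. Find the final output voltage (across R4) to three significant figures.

Stage 2 presents R3+R4 = 5.710 kΩ as a load on stage 1's tap.
Stage 1's lower leg becomes R2‖(R3+R4) = 4.335 kΩ, so V_mid = 27.5 × 4.335/9.285 = 12.84 V.
Stage 2 is itself unloaded: V_out = V_mid × R4/(R3+R4) = 12.84 × 1.24/5.710 = 2.79 V.

V_out ≈ 2.79 V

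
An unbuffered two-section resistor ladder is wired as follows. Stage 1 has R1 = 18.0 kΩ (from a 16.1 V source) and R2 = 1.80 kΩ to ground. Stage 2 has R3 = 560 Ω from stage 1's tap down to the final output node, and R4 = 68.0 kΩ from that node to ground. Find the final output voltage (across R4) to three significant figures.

V_out ≈ 1.42 V

Stage 2 presents R3+R4 = 68560 Ω as a load on stage 1's tap.
Stage 1's lower leg becomes R2‖(R3+R4) = 1754 Ω, so V_mid = 16.1 × 1754/19750 = 1.430 V.
Stage 2 is itself unloaded: V_out = V_mid × R4/(R3+R4) = 1.430 × 68000/68560 = 1.42 V.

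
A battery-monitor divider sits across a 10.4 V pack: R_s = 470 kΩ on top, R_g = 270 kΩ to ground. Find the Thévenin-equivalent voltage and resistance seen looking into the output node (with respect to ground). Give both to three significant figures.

V_th = 3.79 V, R_th = 171 kΩ

V_th is the open-circuit tap voltage: 10.4 × 270/(470 + 270) = 3.79 V.
With the supply zeroed, R_s and R_g appear in parallel from the tap: R_th = R_s‖R_g = (470 × 270)/740.0 = 171 kΩ.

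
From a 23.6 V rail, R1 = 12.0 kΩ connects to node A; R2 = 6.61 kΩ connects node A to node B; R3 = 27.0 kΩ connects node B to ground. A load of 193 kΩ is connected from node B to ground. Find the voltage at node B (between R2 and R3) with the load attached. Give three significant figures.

At node B, R3 is in parallel with the load: R3‖R_L = 23.69 kΩ.
Below node A the resistance is R2 + (R3‖R_L) = 30.30 kΩ, so V_A = 23.6 × 30.30/42.30 = 16.90 V.
Then V_B = V_A × (R3‖R_L)/(R2 + R3‖R_L) = 16.90 × 23.69/30.30 = 13.2 V.

V ≈ 13.2 V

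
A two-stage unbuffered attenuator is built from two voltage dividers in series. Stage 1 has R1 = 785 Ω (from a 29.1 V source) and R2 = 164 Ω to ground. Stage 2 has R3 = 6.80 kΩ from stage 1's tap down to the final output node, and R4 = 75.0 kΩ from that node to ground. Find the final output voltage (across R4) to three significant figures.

V_out ≈ 4.60 V

Stage 2 presents R3+R4 = 81800 Ω as a load on stage 1's tap.
Stage 1's lower leg becomes R2‖(R3+R4) = 163.7 Ω, so V_mid = 29.1 × 163.7/948.7 = 5.021 V.
Stage 2 is itself unloaded: V_out = V_mid × R4/(R3+R4) = 5.021 × 75000/81800 = 4.60 V.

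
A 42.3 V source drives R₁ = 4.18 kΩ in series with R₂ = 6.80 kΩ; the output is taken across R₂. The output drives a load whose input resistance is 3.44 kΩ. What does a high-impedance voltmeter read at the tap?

The load sits in parallel with R₂: R₂‖R_L = (6.80 × 3.44) / (6.80 + 3.44) = 2.284 kΩ.
V_out = 42.3 × 2.284 / (4.18 + 2.284) = 42.3 × 2.284/6.464 = 14.9 V.

V_out ≈ 14.9 V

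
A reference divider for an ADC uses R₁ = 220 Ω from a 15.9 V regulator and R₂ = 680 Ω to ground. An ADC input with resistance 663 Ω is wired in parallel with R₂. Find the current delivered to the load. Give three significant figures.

I_L ≈ 14.5 mA

R₂‖R_L = 335.7 Ω; V_out = 15.9 × 335.7/555.7 = 9.605 V.
I_L = V_out / R_L = 9.605 / 663 Ω = 14.5 mA.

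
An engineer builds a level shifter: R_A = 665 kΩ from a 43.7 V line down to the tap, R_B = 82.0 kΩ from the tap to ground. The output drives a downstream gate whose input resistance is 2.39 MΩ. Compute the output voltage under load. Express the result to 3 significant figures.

V_out ≈ 4.65 V

The load sits in parallel with R_B: R_B‖R_L = (82.0 × 2390) / (82.0 + 2390) = 79.28 kΩ.
V_out = 43.7 × 79.28 / (665 + 79.28) = 43.7 × 79.28/744.3 = 4.65 V.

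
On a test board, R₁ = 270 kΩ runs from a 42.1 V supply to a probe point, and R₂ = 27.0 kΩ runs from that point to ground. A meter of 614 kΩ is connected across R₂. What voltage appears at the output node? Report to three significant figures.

V_out ≈ 3.68 V

The load sits in parallel with R₂: R₂‖R_L = (27.0 × 614) / (27.0 + 614) = 25.86 kΩ.
V_out = 42.1 × 25.86 / (270 + 25.86) = 42.1 × 25.86/295.9 = 3.68 V.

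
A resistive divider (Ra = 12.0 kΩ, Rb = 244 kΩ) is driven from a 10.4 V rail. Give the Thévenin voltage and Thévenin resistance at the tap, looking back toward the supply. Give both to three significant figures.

V_th is the open-circuit tap voltage: 10.4 × 244/(12.0 + 244) = 9.91 V.
With the supply zeroed, Ra and Rb appear in parallel from the tap: R_th = Ra‖Rb = (12.0 × 244)/256.0 = 11.4 kΩ.

V_th = 9.91 V, R_th = 11.4 kΩ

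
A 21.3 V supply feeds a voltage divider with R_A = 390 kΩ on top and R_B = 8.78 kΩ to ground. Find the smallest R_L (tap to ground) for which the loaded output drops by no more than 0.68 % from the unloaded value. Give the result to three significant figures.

R_L(min) ≈ 1.25 MΩ

Output resistance R_th = R_A‖R_B = (390 × 8.78)/398.8 = 8.587 kΩ.
The fractional drop is R_th/(R_th + R_L); requiring this ≤ 0.00680 gives R_L ≥ R_th(1/0.00680 − 1) = 8.587 × 146.1 = 1.25 MΩ.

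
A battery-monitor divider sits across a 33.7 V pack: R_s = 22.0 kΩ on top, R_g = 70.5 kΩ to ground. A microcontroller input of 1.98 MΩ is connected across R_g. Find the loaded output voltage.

V_out ≈ 25.5 V

The load sits in parallel with R_g: R_g‖R_L = (70.5 × 1980) / (70.5 + 1980) = 68.08 kΩ.
V_out = 33.7 × 68.08 / (22.0 + 68.08) = 33.7 × 68.08/90.08 = 25.5 V.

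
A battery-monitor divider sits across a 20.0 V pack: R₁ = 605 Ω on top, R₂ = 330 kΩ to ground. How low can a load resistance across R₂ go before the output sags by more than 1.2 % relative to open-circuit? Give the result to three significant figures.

Output resistance R_th = R₁‖R₂ = (605 × 330000)/330600 = 603.9 Ω.
The fractional drop is R_th/(R_th + R_L); requiring this ≤ 0.0120 gives R_L ≥ R_th(1/0.0120 − 1) = 603.9 × 82.33 = 49.7 kΩ.

R_L(min) ≈ 49.7 kΩ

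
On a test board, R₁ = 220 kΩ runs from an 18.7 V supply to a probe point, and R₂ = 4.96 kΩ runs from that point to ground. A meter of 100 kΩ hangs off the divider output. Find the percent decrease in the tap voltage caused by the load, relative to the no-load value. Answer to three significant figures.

The divider's output (Thévenin) resistance is R₁‖R₂ = 4.851 kΩ.
Fractional drop under load = R_th/(R_th + R_L) = 4.851 / (4.851 + 100) = 0.04626.
So the output falls by 4.63 %.

4.63 %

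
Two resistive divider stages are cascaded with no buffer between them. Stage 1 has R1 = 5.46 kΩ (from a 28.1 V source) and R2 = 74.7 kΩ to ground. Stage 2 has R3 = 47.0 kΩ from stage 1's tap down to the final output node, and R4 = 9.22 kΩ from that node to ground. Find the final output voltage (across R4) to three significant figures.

Stage 2 presents R3+R4 = 56.22 kΩ as a load on stage 1's tap.
Stage 1's lower leg becomes R2‖(R3+R4) = 32.08 kΩ, so V_mid = 28.1 × 32.08/37.54 = 24.01 V.
Stage 2 is itself unloaded: V_out = V_mid × R4/(R3+R4) = 24.01 × 9.22/56.22 = 3.94 V.

V_out ≈ 3.94 V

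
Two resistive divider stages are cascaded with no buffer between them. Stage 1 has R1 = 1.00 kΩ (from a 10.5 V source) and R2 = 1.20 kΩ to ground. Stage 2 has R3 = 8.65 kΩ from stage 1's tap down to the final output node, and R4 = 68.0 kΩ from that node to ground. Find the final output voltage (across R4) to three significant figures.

Stage 2 presents R3+R4 = 76.65 kΩ as a load on stage 1's tap.
Stage 1's lower leg becomes R2‖(R3+R4) = 1.182 kΩ, so V_mid = 10.5 × 1.182/2.182 = 5.687 V.
Stage 2 is itself unloaded: V_out = V_mid × R4/(R3+R4) = 5.687 × 68.0/76.65 = 5.05 V.

V_out ≈ 5.05 V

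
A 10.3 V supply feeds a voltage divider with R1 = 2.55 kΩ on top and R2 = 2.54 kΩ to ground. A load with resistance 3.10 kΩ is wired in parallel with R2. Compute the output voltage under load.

The load sits in parallel with R2: R2‖R_L = (2.54 × 3.10) / (2.54 + 3.10) = 1.396 kΩ.
V_out = 10.3 × 1.396 / (2.55 + 1.396) = 10.3 × 1.396/3.946 = 3.64 V.

V_out ≈ 3.64 V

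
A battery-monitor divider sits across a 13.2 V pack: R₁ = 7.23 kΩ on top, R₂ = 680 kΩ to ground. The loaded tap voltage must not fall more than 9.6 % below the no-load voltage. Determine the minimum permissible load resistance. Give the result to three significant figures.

Output resistance R_th = R₁‖R₂ = (7.23 × 680)/687.2 = 7.154 kΩ.
The fractional drop is R_th/(R_th + R_L); requiring this ≤ 0.0960 gives R_L ≥ R_th(1/0.0960 − 1) = 7.154 × 9.417 = 67.4 kΩ.

R_L(min) ≈ 67.4 kΩ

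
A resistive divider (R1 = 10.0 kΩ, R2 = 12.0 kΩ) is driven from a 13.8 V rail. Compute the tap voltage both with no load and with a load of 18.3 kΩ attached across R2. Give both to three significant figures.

Unloaded: 7.53 V; loaded: 5.80 V

Open-circuit: V = 13.8 × 12.0/(10.0 + 12.0) = 7.53 V.
With the load, R2 becomes R2‖R_L = 7.248 kΩ, so V = 13.8 × 7.248/17.25 = 5.80 V.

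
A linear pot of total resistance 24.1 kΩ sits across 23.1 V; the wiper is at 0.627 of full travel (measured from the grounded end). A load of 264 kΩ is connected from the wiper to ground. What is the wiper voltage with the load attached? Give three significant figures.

The wiper splits the pot into (1−α)R = 8.989 kΩ above and αR = 15.11 kΩ below.
Lower section ‖ load = 14.29 kΩ.
V_wiper = 23.1 × 14.29/(8.989 + 14.29) = 14.2 V.

V ≈ 14.2 V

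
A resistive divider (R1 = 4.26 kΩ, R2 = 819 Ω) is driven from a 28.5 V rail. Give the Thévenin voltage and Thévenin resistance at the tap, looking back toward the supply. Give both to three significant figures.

V_th = 4.60 V, R_th = 687 Ω

V_th is the open-circuit tap voltage: 28.5 × 819/(4260 + 819) = 4.60 V.
With the supply zeroed, R1 and R2 appear in parallel from the tap: R_th = R1‖R2 = (4260 × 819)/5079 = 687 Ω.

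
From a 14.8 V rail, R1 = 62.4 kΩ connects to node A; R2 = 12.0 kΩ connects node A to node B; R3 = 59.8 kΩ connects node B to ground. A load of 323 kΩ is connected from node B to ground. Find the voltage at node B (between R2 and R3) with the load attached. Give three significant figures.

At node B, R3 is in parallel with the load: R3‖R_L = 50.46 kΩ.
Below node A the resistance is R2 + (R3‖R_L) = 62.46 kΩ, so V_A = 14.8 × 62.46/124.9 = 7.403 V.
Then V_B = V_A × (R3‖R_L)/(R2 + R3‖R_L) = 7.403 × 50.46/62.46 = 5.98 V.

V ≈ 5.98 V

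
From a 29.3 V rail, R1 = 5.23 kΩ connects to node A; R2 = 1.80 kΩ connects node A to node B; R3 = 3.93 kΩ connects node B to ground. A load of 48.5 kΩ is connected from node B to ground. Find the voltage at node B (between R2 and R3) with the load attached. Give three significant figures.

V ≈ 9.99 V

At node B, R3 is in parallel with the load: R3‖R_L = 3.635 kΩ.
Below node A the resistance is R2 + (R3‖R_L) = 5.435 kΩ, so V_A = 29.3 × 5.435/10.67 = 14.93 V.
Then V_B = V_A × (R3‖R_L)/(R2 + R3‖R_L) = 14.93 × 3.635/5.435 = 9.99 V.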